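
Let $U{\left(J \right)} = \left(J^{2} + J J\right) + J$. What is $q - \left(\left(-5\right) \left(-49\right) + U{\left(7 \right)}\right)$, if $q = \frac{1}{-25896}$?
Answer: $- \frac{9063601}{25896} \approx -350.0$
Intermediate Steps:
$U{\left(J \right)} = J + 2 J^{2}$ ($U{\left(J \right)} = \left(J^{2} + J^{2}\right) + J = 2 J^{2} + J = J + 2 J^{2}$)
$q = - \frac{1}{25896} \approx -3.8616 \cdot 10^{-5}$
$q - \left(\left(-5\right) \left(-49\right) + U{\left(7 \right)}\right) = - \frac{1}{25896} - \left(\left(-5\right) \left(-49\right) + 7 \left(1 + 2 \cdot 7\right)\right) = - \frac{1}{25896} - \left(245 + 7 \left(1 + 14\right)\right) = - \frac{1}{25896} - \left(245 + 7 \cdot 15\right) = - \frac{1}{25896} - \left(245 + 105\right) = - \frac{1}{25896} - 350 = - \frac{9063601}{25896}$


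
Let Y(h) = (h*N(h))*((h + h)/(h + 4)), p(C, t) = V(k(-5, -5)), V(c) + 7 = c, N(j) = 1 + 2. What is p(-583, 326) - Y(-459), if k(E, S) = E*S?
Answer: 1272276/455 ≈ 2796.2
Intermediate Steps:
N(j) = 3
V(c) = -7 + c
p(C, t) = 18 (p(C, t) = -7 - 5*(-5) = -7 + 25 = 18)
Y(h) = 6*h²/(4 + h) (Y(h) = (h*3)*((h + h)/(h + 4)) = (3*h)*((2*h)/(4 + h)) = (3*h)*(2*h/(4 + h)) = 6*h²/(4 + h))
p(-583, 326) - Y(-459) = 18 - 6*(-459)²/(4 - 459) = 18 - 6*210681/(-455) = 18 - 6*210681*(-1)/455 = 18 - 1*(-1264086/455) = 18 + 1264086/455 = 1272276/455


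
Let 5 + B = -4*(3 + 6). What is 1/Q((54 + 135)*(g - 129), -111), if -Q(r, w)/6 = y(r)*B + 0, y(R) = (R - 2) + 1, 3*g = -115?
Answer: -1/7780242 ≈ -1.2853e-7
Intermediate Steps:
g = -115/3 (g = (1/3)*(-115) = -115/3 ≈ -38.333)
B = -41 (B = -5 - 4*(3 + 6) = -5 - 4*9 = -5 - 36 = -41)
y(R) = -1 + R (y(R) = (-2 + R) + 1 = -1 + R)
Q(r, w) = -246 + 246*r (Q(r, w) = -6*((-1 + r)*(-41) + 0) = -6*((41 - 41*r) + 0) = -6*(41 - 41*r) = -246 + 246*r)
1/Q((54 + 135)*(g - 129), -111) = 1/(-246 + 246*((54 + 135)*(-115/3 - 129))) = 1/(-246 + 246*(189*(-502/3))) = 1/(-246 + 246*(-31626)) = 1/(-246 - 7779996) = 1/(-7780242) = -1/7780242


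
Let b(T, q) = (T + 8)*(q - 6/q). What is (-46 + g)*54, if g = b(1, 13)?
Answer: 46926/13 ≈ 3609.7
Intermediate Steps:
b(T, q) = (8 + T)*(q - 6/q)
g = 1467/13 (g = (-48 - 6*1 + 13²*(8 + 1))/13 = (-48 - 6 + 169*9)/13 = (-48 - 6 + 1521)/13 = (1/13)*1467 = 1467/13 ≈ 112.85)
(-46 + g)*54 = (-46 + 1467/13)*54 = (869/13)*54 = 46926/13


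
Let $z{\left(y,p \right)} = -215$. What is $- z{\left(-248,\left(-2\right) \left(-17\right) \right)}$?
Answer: $215$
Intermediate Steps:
$- z{\left(-248,\left(-2\right) \left(-17\right) \right)} = \left(-1\right) \left(-215\right) = 215$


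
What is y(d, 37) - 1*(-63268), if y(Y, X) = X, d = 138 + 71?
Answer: 63305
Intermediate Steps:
d = 209
y(d, 37) - 1*(-63268) = 37 - 1*(-63268) = 37 + 63268 = 63305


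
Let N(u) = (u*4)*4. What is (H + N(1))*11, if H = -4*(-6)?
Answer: 440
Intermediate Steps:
N(u) = 16*u (N(u) = (4*u)*4 = 16*u)
H = 24
(H + N(1))*11 = (24 + 16*1)*11 = (24 + 16)*11 = 40*11 = 440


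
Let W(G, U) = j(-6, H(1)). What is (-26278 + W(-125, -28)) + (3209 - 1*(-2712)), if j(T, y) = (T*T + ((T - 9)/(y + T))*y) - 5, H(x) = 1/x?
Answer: -20323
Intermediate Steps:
j(T, y) = -5 + T**2 + y*(-9 + T)/(T + y) (j(T, y) = (T**2 + ((-9 + T)/(T + y))*y) - 5 = (T**2 + y*(-9 + T)/(T + y)) - 5 = -5 + T**2 + y*(-9 + T)/(T + y))
W(G, U) = 34 (W(G, U) = ((-6)**3 - 14/1 - 5*(-6) - 6/1 + (-6)**2/1)/(-6 + 1/1) = (-216 - 14*1 + 30 - 6*1 + 1*36)/(-6 + 1) = (-216 - 14 + 30 - 6 + 36)/(-5) = -1/5*(-170) = 34)
(-26278 + W(-125, -28)) + (3209 - 1*(-2712)) = (-26278 + 34) + (3209 - 1*(-2712)) = -26244 + (3209 + 2712) = -26244 + 5921 = -20323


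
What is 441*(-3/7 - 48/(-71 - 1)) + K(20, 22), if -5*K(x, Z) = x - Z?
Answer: 527/5 ≈ 105.40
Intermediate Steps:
K(x, Z) = -x/5 + Z/5 (K(x, Z) = -(x - Z)/5 = -x/5 + Z/5)
441*(-3/7 - 48/(-71 - 1)) + K(20, 22) = 441*(-3/7 - 48/(-71 - 1)) + (-1/5*20 + (1/5)*22) = 441*(-3*1/7 - 48/(-72)) + (-4 + 22/5) = 441*(-3/7 - 48*(-1/72)) + 2/5 = 441*(-3/7 + 2/3) + 2/5 = 441*(5/21) + 2/5 = 105 + 2/5 = 527/5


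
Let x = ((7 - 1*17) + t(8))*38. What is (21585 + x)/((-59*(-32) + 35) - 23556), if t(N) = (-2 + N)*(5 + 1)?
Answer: -22573/21633 ≈ -1.0435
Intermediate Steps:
t(N) = -12 + 6*N (t(N) = (-2 + N)*6 = -12 + 6*N)
x = 988 (x = ((7 - 1*17) + (-12 + 6*8))*38 = ((7 - 17) + (-12 + 48))*38 = (-10 + 36)*38 = 26*38 = 988)
(21585 + x)/((-59*(-32) + 35) - 23556) = (21585 + 988)/((-59*(-32) + 35) - 23556) = 22573/((1888 + 35) - 23556) = 22573/(1923 - 23556) = 22573/(-21633) = 22573*(-1/21633) = -22573/21633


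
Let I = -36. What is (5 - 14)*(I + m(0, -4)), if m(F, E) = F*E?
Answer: 324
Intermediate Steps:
m(F, E) = E*F
(5 - 14)*(I + m(0, -4)) = (5 - 14)*(-36 - 4*0) = -9*(-36 + 0) = -9*(-36) = 324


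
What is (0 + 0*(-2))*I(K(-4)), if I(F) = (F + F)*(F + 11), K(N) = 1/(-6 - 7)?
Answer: 0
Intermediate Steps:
K(N) = -1/13 (K(N) = 1/(-13) = -1/13)
I(F) = 2*F*(11 + F) (I(F) = (2*F)*(11 + F) = 2*F*(11 + F))
(0 + 0*(-2))*I(K(-4)) = (0 + 0*(-2))*(2*(-1/13)*(11 - 1/13)) = (0 + 0)*(2*(-1/13)*(142/13)) = 0*(-284/169) = 0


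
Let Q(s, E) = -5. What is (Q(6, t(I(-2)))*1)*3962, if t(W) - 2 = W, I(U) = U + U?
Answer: -19810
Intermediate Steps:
I(U) = 2*U
t(W) = 2 + W
(Q(6, t(I(-2)))*1)*3962 = -5*1*3962 = -5*3962 = -19810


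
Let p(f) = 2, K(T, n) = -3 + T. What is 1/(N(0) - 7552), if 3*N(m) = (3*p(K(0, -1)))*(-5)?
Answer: -1/7562 ≈ -0.00013224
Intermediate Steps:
N(m) = -10 (N(m) = ((3*2)*(-5))/3 = (6*(-5))/3 = (1/3)*(-30) = -10)
1/(N(0) - 7552) = 1/(-10 - 7552) = 1/(-7562) = -1/7562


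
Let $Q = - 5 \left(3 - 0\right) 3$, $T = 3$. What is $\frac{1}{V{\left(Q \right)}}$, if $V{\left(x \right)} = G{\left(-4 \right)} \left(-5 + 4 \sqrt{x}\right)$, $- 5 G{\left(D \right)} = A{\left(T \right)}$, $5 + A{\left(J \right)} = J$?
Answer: $- \frac{5}{298} - \frac{6 i \sqrt{5}}{149} \approx -0.016779 - 0.090043 i$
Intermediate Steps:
$A{\left(J \right)} = -5 + J$
$G{\left(D \right)} = \frac{2}{5}$ ($G{\left(D \right)} = - \frac{-5 + 3}{5} = \left(- \frac{1}{5}\right) \left(-2\right) = \frac{2}{5}$)
$Q = -45$ ($Q = - 5 \left(3 + 0\right) 3 = \left(-5\right) 3 \cdot 3 = \left(-15\right) 3 = -45$)
$V{\left(x \right)} = -2 + \frac{8 \sqrt{x}}{5}$ ($V{\left(x \right)} = \frac{2 \left(-5 + 4 \sqrt{x}\right)}{5} = -2 + \frac{8 \sqrt{x}}{5}$)
$\frac{1}{V{\left(Q \right)}} = \frac{1}{-2 + \frac{8 \sqrt{-45}}{5}} = \frac{1}{-2 + \frac{8 \cdot 3 i \sqrt{5}}{5}} = \frac{1}{-2 + \frac{24 i \sqrt{5}}{5}}$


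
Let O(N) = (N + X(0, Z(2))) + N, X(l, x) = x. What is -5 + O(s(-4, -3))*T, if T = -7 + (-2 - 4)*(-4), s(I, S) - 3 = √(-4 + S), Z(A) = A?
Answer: 131 + 34*I*√7 ≈ 131.0 + 89.956*I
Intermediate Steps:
s(I, S) = 3 + √(-4 + S)
T = 17 (T = -7 - 6*(-4) = -7 + 24 = 17)
O(N) = 2 + 2*N (O(N) = (N + 2) + N = (2 + N) + N = 2 + 2*N)
-5 + O(s(-4, -3))*T = -5 + (2 + 2*(3 + √(-4 - 3)))*17 = -5 + (2 + 2*(3 + √(-7)))*17 = -5 + (2 + 2*(3 + I*√7))*17 = -5 + (2 + (6 + 2*I*√7))*17 = -5 + (8 + 2*I*√7)*17 = -5 + (136 + 34*I*√7) = 131 + 34*I*√7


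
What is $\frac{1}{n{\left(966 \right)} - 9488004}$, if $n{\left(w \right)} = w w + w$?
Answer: $- \frac{1}{8553882} \approx -1.1691 \cdot 10^{-7}$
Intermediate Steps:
$n{\left(w \right)} = w + w^{2}$ ($n{\left(w \right)} = w^{2} + w = w + w^{2}$)
$\frac{1}{n{\left(966 \right)} - 9488004} = \frac{1}{966 \left(1 + 966\right) - 9488004} = \frac{1}{966 \cdot 967 - 9488004} = \frac{1}{934122 - 9488004} = \frac{1}{-8553882} = - \frac{1}{8553882}$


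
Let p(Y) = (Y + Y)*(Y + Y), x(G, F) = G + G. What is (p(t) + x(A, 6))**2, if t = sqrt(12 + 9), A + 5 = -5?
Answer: 4096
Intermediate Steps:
A = -10 (A = -5 - 5 = -10)
t = sqrt(21) ≈ 4.5826
x(G, F) = 2*G
p(Y) = 4*Y**2 (p(Y) = (2*Y)*(2*Y) = 4*Y**2)
(p(t) + x(A, 6))**2 = (4*(sqrt(21))**2 + 2*(-10))**2 = (4*21 - 20)**2 = (84 - 20)**2 = 64**2 = 4096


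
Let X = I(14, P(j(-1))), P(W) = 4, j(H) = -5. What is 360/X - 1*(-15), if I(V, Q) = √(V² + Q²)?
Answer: 15 + 180*√53/53 ≈ 39.725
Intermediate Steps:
I(V, Q) = √(Q² + V²)
X = 2*√53 (X = √(4² + 14²) = √(16 + 196) = √212 = 2*√53 ≈ 14.560)
360/X - 1*(-15) = 360/((2*√53)) - 1*(-15) = 360*(√53/106) + 15 = 180*√53/53 + 15 = 15 + 180*√53/53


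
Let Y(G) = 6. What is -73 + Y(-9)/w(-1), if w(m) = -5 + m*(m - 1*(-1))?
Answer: -371/5 ≈ -74.200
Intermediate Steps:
w(m) = -5 + m*(1 + m) (w(m) = -5 + m*(m + 1) = -5 + m*(1 + m))
-73 + Y(-9)/w(-1) = -73 + 6/(-5 - 1 + (-1)²) = -73 + 6/(-5 - 1 + 1) = -73 + 6/(-5) = -73 + 6*(-⅕) = -73 - 6/5 = -371/5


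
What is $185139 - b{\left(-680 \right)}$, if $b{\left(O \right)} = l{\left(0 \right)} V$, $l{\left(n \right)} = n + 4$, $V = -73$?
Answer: $185431$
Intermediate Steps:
$l{\left(n \right)} = 4 + n$
$b{\left(O \right)} = -292$ ($b{\left(O \right)} = \left(4 + 0\right) \left(-73\right) = 4 \left(-73\right) = -292$)
$185139 - b{\left(-680 \right)} = 185139 - -292 = 185139 + 292 = 185431$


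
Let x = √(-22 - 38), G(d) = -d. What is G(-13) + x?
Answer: 13 + 2*I*√15 ≈ 13.0 + 7.746*I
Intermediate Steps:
x = 2*I*√15 (x = √(-60) = 2*I*√15 ≈ 7.746*I)
G(-13) + x = -1*(-13) + 2*I*√15 = 13 + 2*I*√15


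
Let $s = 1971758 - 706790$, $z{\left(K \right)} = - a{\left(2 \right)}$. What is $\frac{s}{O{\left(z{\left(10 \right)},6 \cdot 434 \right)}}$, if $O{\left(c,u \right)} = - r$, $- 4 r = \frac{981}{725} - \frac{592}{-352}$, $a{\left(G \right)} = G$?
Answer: $\frac{80704958400}{48407} \approx 1.6672 \cdot 10^{6}$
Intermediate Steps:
$z{\left(K \right)} = -2$ ($z{\left(K \right)} = \left(-1\right) 2 = -2$)
$s = 1264968$
$r = - \frac{48407}{63800}$ ($r = - \frac{\frac{981}{725} - \frac{592}{-352}}{4} = - \frac{981 \cdot \frac{1}{725} - - \frac{37}{22}}{4} = - \frac{\frac{981}{725} + \frac{37}{22}}{4} = \left(- \frac{1}{4}\right) \frac{48407}{15950} = - \frac{48407}{63800} \approx -0.75873$)
$O{\left(c,u \right)} = \frac{48407}{63800}$ ($O{\left(c,u \right)} = \left(-1\right) \left(- \frac{48407}{63800}\right) = \frac{48407}{63800}$)
$\frac{s}{O{\left(z{\left(10 \right)},6 \cdot 434 \right)}} = \frac{1264968}{\frac{48407}{63800}} = 1264968 \cdot \frac{63800}{48407} = \frac{80704958400}{48407}$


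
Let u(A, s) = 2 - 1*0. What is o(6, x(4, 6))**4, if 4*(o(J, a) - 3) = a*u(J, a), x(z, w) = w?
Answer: 1296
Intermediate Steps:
u(A, s) = 2 (u(A, s) = 2 + 0 = 2)
o(J, a) = 3 + a/2 (o(J, a) = 3 + (a*2)/4 = 3 + (2*a)/4 = 3 + a/2)
o(6, x(4, 6))**4 = (3 + (1/2)*6)**4 = (3 + 3)**4 = 6**4 = 1296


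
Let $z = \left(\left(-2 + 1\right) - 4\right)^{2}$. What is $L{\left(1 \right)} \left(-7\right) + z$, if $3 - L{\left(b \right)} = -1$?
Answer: $-3$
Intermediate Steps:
$z = 25$ ($z = \left(-1 - 4\right)^{2} = \left(-5\right)^{2} = 25$)
$L{\left(b \right)} = 4$ ($L{\left(b \right)} = 3 - -1 = 3 + 1 = 4$)
$L{\left(1 \right)} \left(-7\right) + z = 4 \left(-7\right) + 25 = -28 + 25 = -3$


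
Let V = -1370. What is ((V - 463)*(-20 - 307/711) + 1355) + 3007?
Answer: 9909791/237 ≈ 41813.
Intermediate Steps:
((V - 463)*(-20 - 307/711) + 1355) + 3007 = ((-1370 - 463)*(-20 - 307/711) + 1355) + 3007 = (-1833*(-20 - 307*1/711) + 1355) + 3007 = (-1833*(-20 - 307/711) + 1355) + 3007 = (-1833*(-14527/711) + 1355) + 3007 = (8875997/237 + 1355) + 3007 = 9197132/237 + 3007 = 9909791/237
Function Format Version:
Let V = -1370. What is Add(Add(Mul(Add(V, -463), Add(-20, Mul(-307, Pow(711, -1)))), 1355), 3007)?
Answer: Rational(9909791, 237) ≈ 41813.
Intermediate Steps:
Add(Add(Mul(Add(V, -463), Add(-20, Mul(-307, Pow(711, -1)))), 1355), 3007) = Add(Add(Mul(Add(-1370, -463), Add(-20, Mul(-307, Pow(711, -1)))), 1355), 3007) = Add(Add(Mul(-1833, Add(-20, Mul(-307, Rational(1, 711)))), 1355), 3007) = Add(Add(Mul(-1833, Add(-20, Rational(-307, 711))), 1355), 3007) = Add(Add(Mul(-1833, Rational(-14527, 711)), 1355), 3007) = Add(Add(Rational(8875997, 237), 1355), 3007) = Add(Rational(9197132, 237), 3007) = Rational(9909791, 237)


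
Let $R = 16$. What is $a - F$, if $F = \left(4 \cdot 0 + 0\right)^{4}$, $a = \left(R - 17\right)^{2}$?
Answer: $1$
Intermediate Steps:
$a = 1$ ($a = \left(16 - 17\right)^{2} = \left(-1\right)^{2} = 1$)
$F = 0$ ($F = \left(0 + 0\right)^{4} = 0^{4} = 0$)
$a - F = 1 - 0 = 1 + 0 = 1$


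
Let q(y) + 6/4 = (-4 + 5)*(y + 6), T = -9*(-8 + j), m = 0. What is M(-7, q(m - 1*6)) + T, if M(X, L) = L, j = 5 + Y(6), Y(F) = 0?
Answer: 51/2 ≈ 25.500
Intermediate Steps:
j = 5 (j = 5 + 0 = 5)
T = 27 (T = -9*(-8 + 5) = -9*(-3) = 27)
q(y) = 9/2 + y (q(y) = -3/2 + (-4 + 5)*(y + 6) = -3/2 + 1*(6 + y) = -3/2 + (6 + y) = 9/2 + y)
M(-7, q(m - 1*6)) + T = (9/2 + (0 - 1*6)) + 27 = (9/2 + (0 - 6)) + 27 = (9/2 - 6) + 27 = -3/2 + 27 = 51/2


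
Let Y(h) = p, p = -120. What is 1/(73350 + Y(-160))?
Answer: 1/73230 ≈ 1.3656e-5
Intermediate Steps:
Y(h) = -120
1/(73350 + Y(-160)) = 1/(73350 - 120) = 1/73230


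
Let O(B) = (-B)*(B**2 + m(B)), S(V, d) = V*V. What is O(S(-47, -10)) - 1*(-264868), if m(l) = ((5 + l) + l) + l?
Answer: -10793600549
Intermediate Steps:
m(l) = 5 + 3*l (m(l) = (5 + 2*l) + l = 5 + 3*l)
S(V, d) = V**2
O(B) = -B*(5 + B**2 + 3*B) (O(B) = (-B)*(B**2 + (5 + 3*B)) = (-B)*(5 + B**2 + 3*B) = -B*(5 + B**2 + 3*B))
O(S(-47, -10)) - 1*(-264868) = -1*(-47)**2*(5 + ((-47)**2)**2 + 3*(-47)**2) - 1*(-264868) = -1*2209*(5 + 2209**2 + 3*2209) + 264868 = -1*2209*(5 + 4879681 + 6627) + 264868 = -1*2209*4886313 + 264868 = -10793865417 + 264868 = -10793600549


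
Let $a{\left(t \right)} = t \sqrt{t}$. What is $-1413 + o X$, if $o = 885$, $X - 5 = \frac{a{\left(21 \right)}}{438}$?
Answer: $3012 + \frac{6195 \sqrt{21}}{146} \approx 3206.4$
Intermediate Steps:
$a{\left(t \right)} = t^{\frac{3}{2}}$
$X = 5 + \frac{7 \sqrt{21}}{146}$ ($X = 5 + \frac{21^{\frac{3}{2}}}{438} = 5 + 21 \sqrt{21} \cdot \frac{1}{438} = 5 + \frac{7 \sqrt{21}}{146} \approx 5.2197$)
$-1413 + o X = -1413 + 885 \left(5 + \frac{7 \sqrt{21}}{146}\right) = -1413 + \left(4425 + \frac{6195 \sqrt{21}}{146}\right) = 3012 + \frac{6195 \sqrt{21}}{146}$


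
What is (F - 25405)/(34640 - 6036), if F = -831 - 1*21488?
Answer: -11931/7151 ≈ -1.6684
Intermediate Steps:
F = -22319 (F = -831 - 21488 = -22319)
(F - 25405)/(34640 - 6036) = (-22319 - 25405)/(34640 - 6036) = -47724/28604 = -47724*1/28604 = -11931/7151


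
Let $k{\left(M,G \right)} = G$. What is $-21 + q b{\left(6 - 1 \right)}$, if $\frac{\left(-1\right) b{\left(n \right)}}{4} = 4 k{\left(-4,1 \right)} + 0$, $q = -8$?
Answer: $107$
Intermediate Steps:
$b{\left(n \right)} = -16$ ($b{\left(n \right)} = - 4 \left(4 \cdot 1 + 0\right) = - 4 \left(4 + 0\right) = \left(-4\right) 4 = -16$)
$-21 + q b{\left(6 - 1 \right)} = -21 - -128 = -21 + 128 = 107$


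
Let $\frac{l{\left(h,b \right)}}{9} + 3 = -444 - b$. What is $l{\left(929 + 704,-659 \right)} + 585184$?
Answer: $587092$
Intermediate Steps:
$l{\left(h,b \right)} = -4023 - 9 b$ ($l{\left(h,b \right)} = -27 + 9 \left(-444 - b\right) = -27 - \left(3996 + 9 b\right) = -4023 - 9 b$)
$l{\left(929 + 704,-659 \right)} + 585184 = \left(-4023 - -5931\right) + 585184 = \left(-4023 + 5931\right) + 585184 = 1908 + 585184 = 587092$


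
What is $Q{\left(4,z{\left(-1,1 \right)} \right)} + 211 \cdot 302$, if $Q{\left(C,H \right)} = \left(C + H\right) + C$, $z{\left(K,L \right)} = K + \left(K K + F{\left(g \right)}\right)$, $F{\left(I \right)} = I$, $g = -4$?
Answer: $63726$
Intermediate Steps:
$z{\left(K,L \right)} = -4 + K + K^{2}$ ($z{\left(K,L \right)} = K + \left(K K - 4\right) = K + \left(K^{2} - 4\right) = K + \left(-4 + K^{2}\right) = -4 + K + K^{2}$)
$Q{\left(C,H \right)} = H + 2 C$
$Q{\left(4,z{\left(-1,1 \right)} \right)} + 211 \cdot 302 = \left(\left(-4 - 1 + \left(-1\right)^{2}\right) + 2 \cdot 4\right) + 211 \cdot 302 = \left(\left(-4 - 1 + 1\right) + 8\right) + 63722 = \left(-4 + 8\right) + 63722 = 4 + 63722 = 63726$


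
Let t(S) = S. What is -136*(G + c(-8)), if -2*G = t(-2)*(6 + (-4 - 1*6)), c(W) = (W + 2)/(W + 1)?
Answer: 2992/7 ≈ 427.43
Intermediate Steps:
c(W) = (2 + W)/(1 + W)
G = -4 (G = -(-1)*(6 + (-4 - 1*6)) = -(-1)*(6 + (-4 - 6)) = -(-1)*(6 - 10) = -(-1)*(-4) = -1/2*8 = -4)
-136*(G + c(-8)) = -136*(-4 + (2 - 8)/(1 - 8)) = -136*(-4 - 6/(-7)) = -136*(-4 - 1/7*(-6)) = -136*(-4 + 6/7) = -136*(-22/7) = 2992/7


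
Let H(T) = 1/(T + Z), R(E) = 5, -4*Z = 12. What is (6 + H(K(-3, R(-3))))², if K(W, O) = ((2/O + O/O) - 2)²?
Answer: 137641/4356 ≈ 31.598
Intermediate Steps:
Z = -3 (Z = -¼*12 = -3)
K(W, O) = (-1 + 2/O)² (K(W, O) = ((2/O + 1) - 2)² = ((1 + 2/O) - 2)² = (-1 + 2/O)²)
H(T) = 1/(-3 + T) (H(T) = 1/(T - 3) = 1/(-3 + T))
(6 + H(K(-3, R(-3))))² = (6 + 1/(-3 + (-2 + 5)²/5²))² = (6 + 1/(-3 + (1/25)*3²))² = (6 + 1/(-3 + (1/25)*9))² = (6 + 1/(-3 + 9/25))² = (6 + 1/(-66/25))² = (6 - 25/66)² = (371/66)² = 137641/4356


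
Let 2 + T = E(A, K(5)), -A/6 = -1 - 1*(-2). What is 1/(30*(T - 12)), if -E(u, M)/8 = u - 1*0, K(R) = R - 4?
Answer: 1/1020 ≈ 0.00098039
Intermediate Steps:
K(R) = -4 + R
A = -6 (A = -6*(-1 - 1*(-2)) = -6*(-1 + 2) = -6*1 = -6)
E(u, M) = -8*u (E(u, M) = -8*(u - 1*0) = -8*(u + 0) = -8*u)
T = 46 (T = -2 - 8*(-6) = -2 + 48 = 46)
1/(30*(T - 12)) = 1/(30*(46 - 12)) = 1/(30*34) = 1/1020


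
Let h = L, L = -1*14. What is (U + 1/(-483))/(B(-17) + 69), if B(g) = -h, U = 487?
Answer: 235220/40089 ≈ 5.8674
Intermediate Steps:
L = -14
h = -14
B(g) = 14 (B(g) = -1*(-14) = 14)
(U + 1/(-483))/(B(-17) + 69) = (487 + 1/(-483))/(14 + 69) = (487 - 1/483)/83 = (235220/483)*(1/83) = 235220/40089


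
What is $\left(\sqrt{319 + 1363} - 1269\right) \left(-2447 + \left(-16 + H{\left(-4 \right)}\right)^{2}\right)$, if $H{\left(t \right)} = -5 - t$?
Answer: $2738502 - 62582 \sqrt{2} \approx 2.65 \cdot 10^{6}$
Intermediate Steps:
$\left(\sqrt{319 + 1363} - 1269\right) \left(-2447 + \left(-16 + H{\left(-4 \right)}\right)^{2}\right) = \left(\sqrt{319 + 1363} - 1269\right) \left(-2447 + \left(-16 - 1\right)^{2}\right) = \left(\sqrt{1682} - 1269\right) \left(-2447 + \left(-16 + \left(-5 + 4\right)\right)^{2}\right) = \left(29 \sqrt{2} - 1269\right) \left(-2447 + \left(-16 - 1\right)^{2}\right) = \left(-1269 + 29 \sqrt{2}\right) \left(-2447 + \left(-17\right)^{2}\right) = \left(-1269 + 29 \sqrt{2}\right) \left(-2447 + 289\right) = \left(-1269 + 29 \sqrt{2}\right) \left(-2158\right) = 2738502 - 62582 \sqrt{2}$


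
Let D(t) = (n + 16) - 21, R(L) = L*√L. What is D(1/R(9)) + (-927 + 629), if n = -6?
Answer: -309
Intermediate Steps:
R(L) = L^(3/2)
D(t) = -11 (D(t) = (-6 + 16) - 21 = 10 - 21 = -11)
D(1/R(9)) + (-927 + 629) = -11 + (-927 + 629) = -11 - 298 = -309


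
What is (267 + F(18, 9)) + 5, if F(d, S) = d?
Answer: 290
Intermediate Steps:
(267 + F(18, 9)) + 5 = (267 + 18) + 5 = 285 + 5 = 290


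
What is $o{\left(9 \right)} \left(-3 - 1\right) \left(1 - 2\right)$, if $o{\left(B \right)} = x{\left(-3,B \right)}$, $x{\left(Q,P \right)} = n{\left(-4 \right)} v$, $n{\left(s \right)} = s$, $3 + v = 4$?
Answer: $-16$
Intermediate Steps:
$v = 1$ ($v = -3 + 4 = 1$)
$x{\left(Q,P \right)} = -4$ ($x{\left(Q,P \right)} = \left(-4\right) 1 = -4$)
$o{\left(B \right)} = -4$
$o{\left(9 \right)} \left(-3 - 1\right) \left(1 - 2\right) = - 4 \left(-3 - 1\right) \left(1 - 2\right) = - 4 \left(- 4 \left(1 - 2\right)\right) = - 4 \left(\left(-4\right) \left(-1\right)\right) = \left(-4\right) 4 = -16$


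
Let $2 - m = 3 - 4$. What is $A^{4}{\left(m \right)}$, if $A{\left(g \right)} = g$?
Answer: $81$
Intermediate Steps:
$m = 3$ ($m = 2 - \left(3 - 4\right) = 2 - -1 = 2 + 1 = 3$)
$A^{4}{\left(m \right)} = 3^{4} = 81$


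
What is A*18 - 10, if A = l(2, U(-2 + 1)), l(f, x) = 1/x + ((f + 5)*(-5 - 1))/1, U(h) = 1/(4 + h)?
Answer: -712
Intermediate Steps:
l(f, x) = -30 + 1/x - 6*f (l(f, x) = 1/x + ((5 + f)*(-6))*1 = 1/x + (-30 - 6*f)*1 = 1/x + (-30 - 6*f) = -30 + 1/x - 6*f)
A = -39 (A = -30 + 1/(1/(4 + (-2 + 1))) - 6*2 = -30 + 1/(1/(4 - 1)) - 12 = -30 + 1/(1/3) - 12 = -30 + 3 - 12 = -39)
A*18 - 10 = -39*18 - 10 = -702 - 10 = -712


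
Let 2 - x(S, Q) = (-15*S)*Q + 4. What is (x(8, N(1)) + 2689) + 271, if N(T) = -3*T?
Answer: 2598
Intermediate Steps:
x(S, Q) = -2 + 15*Q*S (x(S, Q) = 2 - ((-15*S)*Q + 4) = 2 - (-15*Q*S + 4) = 2 - (4 - 15*Q*S) = 2 + (-4 + 15*Q*S) = -2 + 15*Q*S)
(x(8, N(1)) + 2689) + 271 = ((-2 + 15*(-3*1)*8) + 2689) + 271 = ((-2 + 15*(-3)*8) + 2689) + 271 = ((-2 - 360) + 2689) + 271 = (-362 + 2689) + 271 = 2327 + 271 = 2598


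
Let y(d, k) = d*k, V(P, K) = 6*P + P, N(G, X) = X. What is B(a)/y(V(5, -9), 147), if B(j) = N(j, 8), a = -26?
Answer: 8/5145 ≈ 0.0015549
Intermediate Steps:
V(P, K) = 7*P
B(j) = 8
B(a)/y(V(5, -9), 147) = 8/(((7*5)*147)) = 8/((35*147)) = 8/5145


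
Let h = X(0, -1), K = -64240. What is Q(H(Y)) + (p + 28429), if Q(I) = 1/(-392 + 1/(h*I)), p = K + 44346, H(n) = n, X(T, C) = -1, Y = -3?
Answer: 10028622/1175 ≈ 8535.0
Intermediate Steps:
h = -1
p = -19894 (p = -64240 + 44346 = -19894)
Q(I) = 1/(-392 - 1/I) (Q(I) = 1/(-392 + 1/(-I)) = 1/(-392 - 1/I))
Q(H(Y)) + (p + 28429) = -3/(-1 - 392*(-3)) + (-19894 + 28429) = -3/(-1 + 1176) + 8535 = -3/1175 + 8535 = 10028622/1175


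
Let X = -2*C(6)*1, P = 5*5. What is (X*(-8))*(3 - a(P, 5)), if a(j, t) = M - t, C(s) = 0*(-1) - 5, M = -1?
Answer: -720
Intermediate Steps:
P = 25
C(s) = -5 (C(s) = 0 - 5 = -5)
a(j, t) = -1 - t
X = 10 (X = -2*(-5)*1 = 10*1 = 10)
(X*(-8))*(3 - a(P, 5)) = (10*(-8))*(3 - (-1 - 1*5)) = -80*(3 - (-1 - 5)) = -80*(3 - 1*(-6)) = -80*(3 + 6) = -80*9 = -720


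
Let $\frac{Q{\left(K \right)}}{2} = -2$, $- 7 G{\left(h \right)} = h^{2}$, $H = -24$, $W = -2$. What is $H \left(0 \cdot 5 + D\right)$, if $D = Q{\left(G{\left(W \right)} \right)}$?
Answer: $96$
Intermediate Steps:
$G{\left(h \right)} = - \frac{h^{2}}{7}$
$Q{\left(K \right)} = -4$ ($Q{\left(K \right)} = 2 \left(-2\right) = -4$)
$D = -4$
$H \left(0 \cdot 5 + D\right) = - 24 \left(0 \cdot 5 - 4\right) = - 24 \left(0 - 4\right) = \left(-24\right) \left(-4\right) = 96$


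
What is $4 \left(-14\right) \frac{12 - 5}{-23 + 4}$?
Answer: $\frac{392}{19} \approx 20.632$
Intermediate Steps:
$4 \left(-14\right) \frac{12 - 5}{-23 + 4} = - 56 \frac{7}{-19} = - 56 \cdot 7 \left(- \frac{1}{19}\right) = \left(-56\right) \left(- \frac{7}{19}\right) = \frac{392}{19}$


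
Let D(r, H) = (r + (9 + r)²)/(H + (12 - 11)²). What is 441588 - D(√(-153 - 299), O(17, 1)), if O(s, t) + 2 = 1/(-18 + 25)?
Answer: 2646931/6 + 133*I*√113/3 ≈ 4.4116e+5 + 471.27*I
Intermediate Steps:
O(s, t) = -13/7 (O(s, t) = -2 + 1/(-18 + 25) = -2 + 1/7 = -2 + ⅐ = -13/7)
D(r, H) = (r + (9 + r)²)/(1 + H) (D(r, H) = (r + (9 + r)²)/(H + 1²) = (r + (9 + r)²)/(H + 1) = (r + (9 + r)²)/(1 + H))
441588 - D(√(-153 - 299), O(17, 1)) = 441588 - (√(-153 - 299) + (9 + √(-153 - 299))²)/(1 - 13/7) = 441588 - (√(-452) + (9 + √(-452))²)/(-6/7) = 441588 - (-7)*(2*I*√113 + (9 + 2*I*√113)²)/6 = 441588 - (-7)*((9 + 2*I*√113)² + 2*I*√113)/6 = 441588 - (-7*(9 + 2*I*√113)²/6 - 7*I*√113/3) = 441588 + (7*(9 + 2*I*√113)²/6 + 7*I*√113/3) = 441588 + 7*(9 + 2*I*√113)²/6 + 7*I*√113/3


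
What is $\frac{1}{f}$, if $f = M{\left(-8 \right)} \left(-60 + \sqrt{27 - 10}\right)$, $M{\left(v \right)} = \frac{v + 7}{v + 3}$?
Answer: $- \frac{300}{3583} - \frac{5 \sqrt{17}}{3583} \approx -0.089482$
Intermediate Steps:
$M{\left(v \right)} = \frac{7 + v}{3 + v}$
$f = -12 + \frac{\sqrt{17}}{5}$ ($f = \frac{7 - 8}{3 - 8} \left(-60 + \sqrt{27 - 10}\right) = \frac{1}{-5} \left(-1\right) \left(-60 + \sqrt{17}\right) = \left(- \frac{1}{5}\right) \left(-1\right) \left(-60 + \sqrt{17}\right) = \frac{-60 + \sqrt{17}}{5} = -12 + \frac{\sqrt{17}}{5} \approx -11.175$)
$\frac{1}{f} = \frac{1}{-12 + \frac{\sqrt{17}}{5}}$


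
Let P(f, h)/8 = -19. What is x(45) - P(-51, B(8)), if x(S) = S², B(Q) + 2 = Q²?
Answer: 2177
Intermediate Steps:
B(Q) = -2 + Q²
P(f, h) = -152 (P(f, h) = 8*(-19) = -152)
x(45) - P(-51, B(8)) = 45² - 1*(-152) = 2025 + 152 = 2177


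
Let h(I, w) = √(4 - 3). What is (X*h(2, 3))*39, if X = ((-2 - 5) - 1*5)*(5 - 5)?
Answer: 0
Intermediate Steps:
h(I, w) = 1 (h(I, w) = √1 = 1)
X = 0 (X = (-7 - 5)*0 = -12*0 = 0)
(X*h(2, 3))*39 = (0*1)*39 = 0*39 = 0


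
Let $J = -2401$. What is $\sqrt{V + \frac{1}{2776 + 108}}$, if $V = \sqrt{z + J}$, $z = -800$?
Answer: $\frac{\sqrt{721 + 2079364 i \sqrt{3201}}}{1442} \approx 5.3187 + 5.3187 i$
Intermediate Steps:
$V = i \sqrt{3201}$ ($V = \sqrt{-800 - 2401} = \sqrt{-3201} = i \sqrt{3201} \approx 56.577 i$)
$\sqrt{V + \frac{1}{2776 + 108}} = \sqrt{i \sqrt{3201} + \frac{1}{2776 + 108}} = \sqrt{i \sqrt{3201} + \frac{1}{2884}} = \sqrt{\frac{1}{2884} + i \sqrt{3201}}$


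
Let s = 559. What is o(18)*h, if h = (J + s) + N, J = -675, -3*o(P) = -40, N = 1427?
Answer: 17480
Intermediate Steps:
o(P) = 40/3 (o(P) = -⅓*(-40) = 40/3)
h = 1311 (h = (-675 + 559) + 1427 = -116 + 1427 = 1311)
o(18)*h = (40/3)*1311 = 17480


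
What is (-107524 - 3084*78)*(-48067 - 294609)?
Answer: 119277291376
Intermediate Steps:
(-107524 - 3084*78)*(-48067 - 294609) = (-107524 - 240552)*(-342676) = -348076*(-342676) = 119277291376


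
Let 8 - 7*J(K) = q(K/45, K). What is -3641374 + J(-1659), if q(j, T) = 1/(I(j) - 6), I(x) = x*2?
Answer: -4355081935/1196 ≈ -3.6414e+6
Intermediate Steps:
I(x) = 2*x
q(j, T) = 1/(-6 + 2*j) (q(j, T) = 1/(2*j - 6) = 1/(-6 + 2*j))
J(K) = 8/7 - 1/(14*(-3 + K/45))
-3641374 + J(-1659) = -3641374 + (-2205 + 16*(-1659))/(14*(-135 - 1659)) = -3641374 + (1/14)*(-2205 - 26544)/(-1794) = -3641374 + (1/14)*(-1/1794)*(-28749) = -3641374 + 1369/1196 = -4355081935/1196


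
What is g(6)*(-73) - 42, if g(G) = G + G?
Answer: -918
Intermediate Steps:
g(G) = 2*G
g(6)*(-73) - 42 = (2*6)*(-73) - 42 = 12*(-73) - 42 = -876 - 42 = -918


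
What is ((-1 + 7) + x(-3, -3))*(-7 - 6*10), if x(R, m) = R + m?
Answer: 0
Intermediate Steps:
((-1 + 7) + x(-3, -3))*(-7 - 6*10) = ((-1 + 7) + (-3 - 3))*(-7 - 6*10) = (6 - 6)*(-7 - 2*30) = 0*(-7 - 60) = 0*(-67) = 0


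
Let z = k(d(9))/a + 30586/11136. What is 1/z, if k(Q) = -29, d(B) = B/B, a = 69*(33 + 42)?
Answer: 9604800/26326601 ≈ 0.36483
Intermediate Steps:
a = 5175 (a = 69*75 = 5175)
d(B) = 1
z = 26326601/9604800 (z = -29/5175 + 30586/11136 = -29*1/5175 + 30586*(1/11136) = -29/5175 + 15293/5568 = 26326601/9604800 ≈ 2.7410)
1/z = 1/(26326601/9604800) = 9604800/26326601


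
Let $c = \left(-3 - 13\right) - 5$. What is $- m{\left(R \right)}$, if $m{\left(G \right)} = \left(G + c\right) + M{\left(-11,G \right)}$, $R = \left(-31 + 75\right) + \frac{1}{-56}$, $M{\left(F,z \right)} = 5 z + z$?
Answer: $- \frac{2295}{8} \approx -286.88$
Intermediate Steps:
$c = -21$ ($c = -16 - 5 = -21$)
$M{\left(F,z \right)} = 6 z$
$R = \frac{2463}{56}$ ($R = 44 - \frac{1}{56} = \frac{2463}{56} \approx 43.982$)
$m{\left(G \right)} = -21 + 7 G$ ($m{\left(G \right)} = \left(G - 21\right) + 6 G = \left(-21 + G\right) + 6 G = -21 + 7 G$)
$- m{\left(R \right)} = - (-21 + 7 \cdot \frac{2463}{56}) = - (-21 + \frac{2463}{8}) = \left(-1\right) \frac{2295}{8} = - \frac{2295}{8}$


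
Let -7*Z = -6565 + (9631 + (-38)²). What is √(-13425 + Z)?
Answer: I*√689395/7 ≈ 118.61*I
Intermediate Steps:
Z = -4510/7 (Z = -(-6565 + (9631 + (-38)²))/7 = -(-6565 + (9631 + 1444))/7 = -(-6565 + 11075)/7 = -⅐*4510 = -4510/7 ≈ -644.29)
√(-13425 + Z) = √(-13425 - 4510/7) = √(-98485/7) = I*√689395/7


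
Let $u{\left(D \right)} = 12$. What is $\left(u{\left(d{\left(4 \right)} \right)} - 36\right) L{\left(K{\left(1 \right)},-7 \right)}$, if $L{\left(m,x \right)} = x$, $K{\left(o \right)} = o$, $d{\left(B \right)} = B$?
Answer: $168$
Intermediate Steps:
$\left(u{\left(d{\left(4 \right)} \right)} - 36\right) L{\left(K{\left(1 \right)},-7 \right)} = \left(12 - 36\right) \left(-7\right) = \left(-24\right) \left(-7\right) = 168$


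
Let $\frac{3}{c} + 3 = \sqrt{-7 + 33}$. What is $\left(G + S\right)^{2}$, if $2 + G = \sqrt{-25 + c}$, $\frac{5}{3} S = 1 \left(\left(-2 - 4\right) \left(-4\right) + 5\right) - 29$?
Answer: $\frac{\left(34 - i \sqrt{17} \sqrt{416 - 3 \sqrt{26}}\right)^{2}}{289} \approx -19.571 - 19.42 i$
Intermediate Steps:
$c = \frac{3}{-3 + \sqrt{26}}$ ($c = \frac{3}{-3 + \sqrt{-7 + 33}} = \frac{3}{-3 + \sqrt{26}} \approx 1.4292$)
$S = 0$ ($S = \frac{3 \left(1 \left(\left(-2 - 4\right) \left(-4\right) + 5\right) - 29\right)}{5} = \frac{3 \left(1 \left(\left(-6\right) \left(-4\right) + 5\right) - 29\right)}{5} = \frac{3 \left(1 \left(24 + 5\right) - 29\right)}{5} = \frac{3 \left(1 \cdot 29 - 29\right)}{5} = \frac{3 \left(29 - 29\right)}{5} = \frac{3}{5} \cdot 0 = 0$)
$G = -2 + \sqrt{- \frac{416}{17} + \frac{3 \sqrt{26}}{17}}$ ($G = -2 + \sqrt{-25 + \left(\frac{9}{17} + \frac{3 \sqrt{26}}{17}\right)} = -2 + \sqrt{- \frac{416}{17} + \frac{3 \sqrt{26}}{17}} \approx -2.0 + 4.855 i$)
$\left(G + S\right)^{2} = \left(\left(-2 + \frac{i \sqrt{7072 - 51 \sqrt{26}}}{17}\right) + 0\right)^{2} = \left(-2 + \frac{i \sqrt{7072 - 51 \sqrt{26}}}{17}\right)^{2}$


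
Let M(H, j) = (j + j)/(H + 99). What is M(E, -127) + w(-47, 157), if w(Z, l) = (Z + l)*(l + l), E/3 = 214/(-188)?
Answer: 310318024/8985 ≈ 34537.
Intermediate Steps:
E = -321/94 (E = 3*(214/(-188)) = 3*(214*(-1/188)) = 3*(-107/94) = -321/94 ≈ -3.4149)
w(Z, l) = 2*l*(Z + l) (w(Z, l) = (Z + l)*(2*l) = 2*l*(Z + l))
M(H, j) = 2*j/(99 + H) (M(H, j) = (2*j)/(99 + H) = 2*j/(99 + H))
M(E, -127) + w(-47, 157) = 2*(-127)/(99 - 321/94) + 2*157*(-47 + 157) = 2*(-127)/(8985/94) + 2*157*110 = 2*(-127)*(94/8985) + 34540 = -23876/8985 + 34540 = 310318024/8985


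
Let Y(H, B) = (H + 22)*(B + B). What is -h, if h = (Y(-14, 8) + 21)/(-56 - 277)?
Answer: 149/333 ≈ 0.44745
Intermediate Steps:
Y(H, B) = 2*B*(22 + H) (Y(H, B) = (22 + H)*(2*B) = 2*B*(22 + H))
h = -149/333 (h = (2*8*(22 - 14) + 21)/(-56 - 277) = (2*8*8 + 21)/(-333) = (128 + 21)*(-1/333) = 149*(-1/333) = -149/333 ≈ -0.44745)
-h = -1*(-149/333) = 149/333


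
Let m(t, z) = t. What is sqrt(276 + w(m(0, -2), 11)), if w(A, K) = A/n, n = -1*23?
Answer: 2*sqrt(69) ≈ 16.613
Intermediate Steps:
n = -23
w(A, K) = -A/23 (w(A, K) = A/(-23) = A*(-1/23) = -A/23)
sqrt(276 + w(m(0, -2), 11)) = sqrt(276 - 1/23*0) = sqrt(276 + 0) = sqrt(276) = 2*sqrt(69)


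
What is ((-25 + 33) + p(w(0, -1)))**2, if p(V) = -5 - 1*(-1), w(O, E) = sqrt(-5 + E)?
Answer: 16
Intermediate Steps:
p(V) = -4 (p(V) = -5 + 1 = -4)
((-25 + 33) + p(w(0, -1)))**2 = ((-25 + 33) - 4)**2 = (8 - 4)**2 = 4**2 = 16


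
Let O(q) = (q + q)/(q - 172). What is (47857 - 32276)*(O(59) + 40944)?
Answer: 72086337874/113 ≈ 6.3793e+8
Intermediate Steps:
O(q) = 2*q/(-172 + q) (O(q) = (2*q)/(-172 + q) = 2*q/(-172 + q))
(47857 - 32276)*(O(59) + 40944) = (47857 - 32276)*(2*59/(-172 + 59) + 40944) = 15581*(2*59/(-113) + 40944) = 15581*(2*59*(-1/113) + 40944) = 15581*(-118/113 + 40944) = 15581*(4626554/113) = 72086337874/113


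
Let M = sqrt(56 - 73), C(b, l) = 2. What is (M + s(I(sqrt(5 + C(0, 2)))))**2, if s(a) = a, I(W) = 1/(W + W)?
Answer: -475/28 + I*sqrt(119)/7 ≈ -16.964 + 1.5584*I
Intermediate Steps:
I(W) = 1/(2*W)
M = I*sqrt(17) (M = sqrt(-17) = I*sqrt(17) ≈ 4.1231*I)
(M + s(I(sqrt(5 + C(0, 2)))))**2 = (I*sqrt(17) + 1/(2*(sqrt(5 + 2))))**2 = (I*sqrt(17) + 1/(2*(sqrt(7))))**2 = (I*sqrt(17) + (sqrt(7)/7)/2)**2 = (I*sqrt(17) + sqrt(7)/14)**2 = (sqrt(7)/14 + I*sqrt(17))**2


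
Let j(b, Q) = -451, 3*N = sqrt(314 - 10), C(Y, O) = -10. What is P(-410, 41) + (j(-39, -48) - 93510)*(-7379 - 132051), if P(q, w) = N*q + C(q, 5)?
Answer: 13100982220 - 1640*sqrt(19)/3 ≈ 1.3101e+10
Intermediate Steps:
N = 4*sqrt(19)/3 (N = sqrt(314 - 10)/3 = sqrt(304)/3 = (4*sqrt(19))/3 = 4*sqrt(19)/3 ≈ 5.8119)
P(q, w) = -10 + 4*q*sqrt(19)/3 (P(q, w) = (4*sqrt(19)/3)*q - 10 = 4*q*sqrt(19)/3 - 10 = -10 + 4*q*sqrt(19)/3)
P(-410, 41) + (j(-39, -48) - 93510)*(-7379 - 132051) = (-10 + (4/3)*(-410)*sqrt(19)) + (-451 - 93510)*(-7379 - 132051) = (-10 - 1640*sqrt(19)/3) - 93961*(-139430) = (-10 - 1640*sqrt(19)/3) + 13100982230 = 13100982220 - 1640*sqrt(19)/3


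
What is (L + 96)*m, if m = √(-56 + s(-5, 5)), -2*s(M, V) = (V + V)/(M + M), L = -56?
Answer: 20*I*√222 ≈ 297.99*I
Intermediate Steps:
s(M, V) = -V/(2*M) (s(M, V) = -(V + V)/(2*(M + M)) = -2*V/(2*(2*M)) = -2*V*1/(2*M)/2 = -V/(2*M))
m = I*√222/2 (m = √(-56 - ½*5/(-5)) = √(-56 - ½*5*(-⅕)) = √(-56 + ½) = √(-111/2) = I*√222/2 ≈ 7.4498*I)
(L + 96)*m = (-56 + 96)*(I*√222/2) = 40*(I*√222/2) = 20*I*√222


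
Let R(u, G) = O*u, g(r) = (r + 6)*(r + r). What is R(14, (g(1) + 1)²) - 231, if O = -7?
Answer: -329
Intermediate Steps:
g(r) = 2*r*(6 + r) (g(r) = (6 + r)*(2*r) = 2*r*(6 + r))
R(u, G) = -7*u
R(14, (g(1) + 1)²) - 231 = -7*14 - 231 = -98 - 231 = -329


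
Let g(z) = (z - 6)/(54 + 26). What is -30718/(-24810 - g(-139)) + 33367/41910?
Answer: 33842658757/16635378210 ≈ 2.0344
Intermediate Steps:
g(z) = -3/40 + z/80 (g(z) = (-6 + z)/80 = (-6 + z)*(1/80) = -3/40 + z/80)
-30718/(-24810 - g(-139)) + 33367/41910 = -30718/(-24810 - (-3/40 + (1/80)*(-139))) + 33367/41910 = -30718/(-24810 - (-3/40 - 139/80)) + 33367*(1/41910) = -30718/(-24810 - 1*(-29/16)) + 33367/41910 = -30718/(-24810 + 29/16) + 33367/41910 = -30718/(-396931/16) + 33367/41910 = -30718*(-16/396931) + 33367/41910 = 491488/396931 + 33367/41910 = 33842658757/16635378210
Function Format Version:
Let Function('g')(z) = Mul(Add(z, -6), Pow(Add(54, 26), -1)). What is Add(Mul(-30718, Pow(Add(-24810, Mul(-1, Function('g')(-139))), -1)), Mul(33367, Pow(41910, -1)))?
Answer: Rational(33842658757, 16635378210) ≈ 2.0344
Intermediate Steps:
Function('g')(z) = Add(Rational(-3, 40), Mul(Rational(1, 80), z)) (Function('g')(z) = Mul(Add(-6, z), Pow(80, -1)) = Mul(Add(-6, z), Rational(1, 80)) = Add(Rational(-3, 40), Mul(Rational(1, 80), z)))
Add(Mul(-30718, Pow(Add(-24810, Mul(-1, Function('g')(-139))), -1)), Mul(33367, Pow(41910, -1))) = Add(Mul(-30718, Pow(Add(-24810, Mul(-1, Add(Rational(-3, 40), Mul(Rational(1, 80), -139)))), -1)), Mul(33367, Pow(41910, -1))) = Add(Mul(-30718, Pow(Add(-24810, Mul(-1, Add(Rational(-3, 40), Rational(-139, 80)))), -1)), Mul(33367, Rational(1, 41910))) = Add(Mul(-30718, Pow(Add(-24810, Mul(-1, Rational(-29, 16))), -1)), Rational(33367, 41910)) = Add(Mul(-30718, Pow(Add(-24810, Rational(29, 16)), -1)), Rational(33367, 41910)) = Add(Mul(-30718, Pow(Rational(-396931, 16), -1)), Rational(33367, 41910)) = Add(Mul(-30718, Rational(-16, 396931)), Rational(33367, 41910)) = Add(Rational(491488, 396931), Rational(33367, 41910)) = Rational(33842658757, 16635378210)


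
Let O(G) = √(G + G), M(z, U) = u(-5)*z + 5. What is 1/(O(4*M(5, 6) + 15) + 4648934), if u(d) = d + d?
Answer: 2324467/10806293668343 - I*√330/21612587336686 ≈ 2.151e-7 - 8.4052e-13*I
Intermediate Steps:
u(d) = 2*d
M(z, U) = 5 - 10*z (M(z, U) = (2*(-5))*z + 5 = -10*z + 5 = 5 - 10*z)
O(G) = √2*√G (O(G) = √(2*G) = √2*√G)
1/(O(4*M(5, 6) + 15) + 4648934) = 1/(√2*√(4*(5 - 10*5) + 15) + 4648934) = 1/(√2*√(4*(5 - 50) + 15) + 4648934) = 1/(√2*√(4*(-45) + 15) + 4648934) = 1/(√2*√(-180 + 15) + 4648934) = 1/(√2*√(-165) + 4648934) = 1/(√2*(I*√165) + 4648934) = 1/(I*√330 + 4648934) = 1/(4648934 + I*√330)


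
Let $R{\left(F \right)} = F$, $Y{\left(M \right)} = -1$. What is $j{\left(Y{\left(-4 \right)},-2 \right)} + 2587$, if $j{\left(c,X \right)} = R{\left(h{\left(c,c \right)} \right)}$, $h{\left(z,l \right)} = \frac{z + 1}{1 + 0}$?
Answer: $2587$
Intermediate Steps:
$h{\left(z,l \right)} = 1 + z$ ($h{\left(z,l \right)} = \frac{1 + z}{1} = \left(1 + z\right) 1 = 1 + z$)
$j{\left(c,X \right)} = 1 + c$
$j{\left(Y{\left(-4 \right)},-2 \right)} + 2587 = \left(1 - 1\right) + 2587 = 0 + 2587 = 2587$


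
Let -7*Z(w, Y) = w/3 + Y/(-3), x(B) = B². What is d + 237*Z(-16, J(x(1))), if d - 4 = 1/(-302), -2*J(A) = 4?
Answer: 48923/302 ≈ 162.00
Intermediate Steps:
J(A) = -2 (J(A) = -½*4 = -2)
Z(w, Y) = -w/21 + Y/21 (Z(w, Y) = -(w/3 + Y/(-3))/7 = -(w*(⅓) + Y*(-⅓))/7 = -(w/3 - Y/3)/7 = -(-Y/3 + w/3)/7 = -w/21 + Y/21)
d = 1207/302 (d = 4 + 1/(-302) = 4 - 1/302 = 1207/302 ≈ 3.9967)
d + 237*Z(-16, J(x(1))) = 1207/302 + 237*(-1/21*(-16) + (1/21)*(-2)) = 1207/302 + 237*(16/21 - 2/21) = 1207/302 + 237*(⅔) = 1207/302 + 158 = 48923/302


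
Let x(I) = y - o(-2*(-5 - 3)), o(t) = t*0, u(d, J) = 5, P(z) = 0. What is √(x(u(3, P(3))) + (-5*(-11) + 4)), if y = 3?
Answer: √62 ≈ 7.8740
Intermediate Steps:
o(t) = 0
x(I) = 3 (x(I) = 3 - 1*0 = 3 + 0 = 3)
√(x(u(3, P(3))) + (-5*(-11) + 4)) = √(3 + (-5*(-11) + 4)) = √(3 + (55 + 4)) = √(3 + 59) = √62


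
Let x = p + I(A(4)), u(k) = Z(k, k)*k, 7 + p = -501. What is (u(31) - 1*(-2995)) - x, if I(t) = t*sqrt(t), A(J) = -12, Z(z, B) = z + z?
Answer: 5425 + 24*I*sqrt(3) ≈ 5425.0 + 41.569*I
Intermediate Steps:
Z(z, B) = 2*z
p = -508 (p = -7 - 501 = -508)
u(k) = 2*k**2 (u(k) = (2*k)*k = 2*k**2)
I(t) = t**(3/2)
x = -508 - 24*I*sqrt(3) (x = -508 + (-12)**(3/2) = -508 - 24*I*sqrt(3) ≈ -508.0 - 41.569*I)
(u(31) - 1*(-2995)) - x = (2*31**2 - 1*(-2995)) - (-508 - 24*I*sqrt(3)) = (2*961 + 2995) + (508 + 24*I*sqrt(3)) = (1922 + 2995) + (508 + 24*I*sqrt(3)) = 4917 + (508 + 24*I*sqrt(3)) = 5425 + 24*I*sqrt(3)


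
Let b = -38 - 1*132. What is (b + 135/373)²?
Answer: 4003725625/139129 ≈ 28777.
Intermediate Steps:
b = -170 (b = -38 - 132 = -170)
(b + 135/373)² = (-170 + 135/373)² = (-63275/373)² = 4003725625/139129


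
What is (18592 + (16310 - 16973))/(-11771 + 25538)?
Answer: 17929/13767 ≈ 1.3023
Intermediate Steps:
(18592 + (16310 - 16973))/(-11771 + 25538) = (18592 - 663)/13767 = 17929*(1/13767) = 17929/13767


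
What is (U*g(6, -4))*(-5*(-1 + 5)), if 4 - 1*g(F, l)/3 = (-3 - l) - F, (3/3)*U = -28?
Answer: 15120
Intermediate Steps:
U = -28
g(F, l) = 21 + 3*F + 3*l (g(F, l) = 12 - 3*((-3 - l) - F) = 12 - 3*(-3 - F - l) = 12 + (9 + 3*F + 3*l) = 21 + 3*F + 3*l)
(U*g(6, -4))*(-5*(-1 + 5)) = (-28*(21 + 3*6 + 3*(-4)))*(-5*(-1 + 5)) = (-28*(21 + 18 - 12))*(-5*4) = -28*27*(-20) = -756*(-20) = 15120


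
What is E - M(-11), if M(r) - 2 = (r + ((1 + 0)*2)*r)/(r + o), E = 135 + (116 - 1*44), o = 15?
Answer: 853/4 ≈ 213.25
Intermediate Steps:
E = 207 (E = 135 + (116 - 44) = 135 + 72 = 207)
M(r) = 2 + 3*r/(15 + r) (M(r) = 2 + (r + ((1 + 0)*2)*r)/(r + 15) = 2 + (r + (1*2)*r)/(15 + r) = 2 + (r + 2*r)/(15 + r) = 2 + (3*r)/(15 + r) = 2 + 3*r/(15 + r))
E - M(-11) = 207 - 5*(6 - 11)/(15 - 11) = 207 - 5*(-5)/4 = 207 - 1*(-25/4) = 207 + 25/4 = 853/4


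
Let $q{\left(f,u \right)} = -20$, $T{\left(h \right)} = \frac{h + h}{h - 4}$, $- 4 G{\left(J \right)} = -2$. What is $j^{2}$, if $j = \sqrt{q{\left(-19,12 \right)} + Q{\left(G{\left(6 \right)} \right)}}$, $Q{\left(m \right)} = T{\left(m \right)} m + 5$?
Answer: $- \frac{106}{7} \approx -15.143$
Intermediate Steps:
$G{\left(J \right)} = \frac{1}{2}$ ($G{\left(J \right)} = \left(- \frac{1}{4}\right) \left(-2\right) = \frac{1}{2}$)
$T{\left(h \right)} = \frac{2 h}{-4 + h}$
$Q{\left(m \right)} = 5 + \frac{2 m^{2}}{-4 + m}$ ($Q{\left(m \right)} = \frac{2 m}{-4 + m} m + 5 = \frac{2 m^{2}}{-4 + m} + 5 = 5 + \frac{2 m^{2}}{-4 + m}$)
$j = \frac{i \sqrt{742}}{7}$ ($j = \sqrt{-20 + \frac{-20 + \frac{2}{4} + 5 \cdot \frac{1}{2}}{-4 + \frac{1}{2}}} = \sqrt{-20 + \frac{-20 + 2 \cdot \frac{1}{4} + \frac{5}{2}}{- \frac{7}{2}}} = \sqrt{-20 - \frac{2 \left(-20 + \frac{1}{2} + \frac{5}{2}\right)}{7}} = \sqrt{-20 - - \frac{34}{7}} = \sqrt{-20 + \frac{34}{7}} = \sqrt{- \frac{106}{7}} = \frac{i \sqrt{742}}{7} \approx 3.8914 i$)
$j^{2} = \left(\frac{i \sqrt{742}}{7}\right)^{2} = - \frac{106}{7}$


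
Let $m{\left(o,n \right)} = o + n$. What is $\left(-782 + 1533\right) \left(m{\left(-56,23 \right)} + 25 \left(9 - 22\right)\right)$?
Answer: $-268858$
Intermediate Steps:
$m{\left(o,n \right)} = n + o$
$\left(-782 + 1533\right) \left(m{\left(-56,23 \right)} + 25 \left(9 - 22\right)\right) = \left(-782 + 1533\right) \left(\left(23 - 56\right) + 25 \left(9 - 22\right)\right) = 751 \left(-33 + 25 \left(-13\right)\right) = 751 \left(-33 - 325\right) = 751 \left(-358\right) = -268858$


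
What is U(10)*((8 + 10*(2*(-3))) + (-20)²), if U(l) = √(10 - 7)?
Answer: 348*√3 ≈ 602.75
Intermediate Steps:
U(l) = √3
U(10)*((8 + 10*(2*(-3))) + (-20)²) = √3*((8 + 10*(2*(-3))) + (-20)²) = √3*((8 + 10*(-6)) + 400) = √3*((8 - 60) + 400) = √3*(-52 + 400) = √3*348 = 348*√3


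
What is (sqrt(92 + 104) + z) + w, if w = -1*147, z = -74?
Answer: -207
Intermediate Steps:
w = -147
(sqrt(92 + 104) + z) + w = (sqrt(92 + 104) - 74) - 147 = (sqrt(196) - 74) - 147 = (14 - 74) - 147 = -60 - 147 = -207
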